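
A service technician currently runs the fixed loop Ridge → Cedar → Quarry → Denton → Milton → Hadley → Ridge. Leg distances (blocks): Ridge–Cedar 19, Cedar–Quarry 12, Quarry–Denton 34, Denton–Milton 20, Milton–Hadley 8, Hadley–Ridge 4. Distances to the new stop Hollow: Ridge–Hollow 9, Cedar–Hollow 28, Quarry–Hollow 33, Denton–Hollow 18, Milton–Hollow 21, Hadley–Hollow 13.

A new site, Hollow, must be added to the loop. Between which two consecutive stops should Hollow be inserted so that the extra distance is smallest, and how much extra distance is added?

Insertion cost between consecutive stops i–j is d(i,Hollow) + d(Hollow,j) − d(i,j):
  between Ridge and Cedar: 9 + 28 − 19 = 18
  between Cedar and Quarry: 28 + 33 − 12 = 49
  between Quarry and Denton: 33 + 18 − 34 = 17
  between Denton and Milton: 18 + 21 − 20 = 19
  between Milton and Hadley: 21 + 13 − 8 = 26
  between Hadley and Ridge: 13 + 9 − 4 = 18
Cheapest insertion is between Quarry and Denton, adding 17.
New total = 97 + 17 = 114.

Minimum extra distance: 17 blocks, inserting Hollow between Quarry and Denton.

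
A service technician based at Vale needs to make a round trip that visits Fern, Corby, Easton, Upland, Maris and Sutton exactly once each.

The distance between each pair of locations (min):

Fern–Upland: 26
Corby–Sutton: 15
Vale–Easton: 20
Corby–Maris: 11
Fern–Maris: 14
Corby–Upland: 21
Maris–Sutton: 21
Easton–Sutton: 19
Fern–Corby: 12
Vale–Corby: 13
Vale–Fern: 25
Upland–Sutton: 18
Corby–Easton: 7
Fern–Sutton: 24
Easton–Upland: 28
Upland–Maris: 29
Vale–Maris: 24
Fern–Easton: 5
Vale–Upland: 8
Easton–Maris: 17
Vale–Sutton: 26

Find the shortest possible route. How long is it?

Vale - Fern - Corby - Easton - Upland - Maris - Sutton - Vale: 25+12+7+28+29+21+26 = 148
Vale - Fern - Corby - Easton - Upland - Sutton - Maris - Vale: 25+12+7+28+18+21+24 = 135
Vale - Fern - Corby - Easton - Maris - Upland - Sutton - Vale: 25+12+7+17+29+18+26 = 134
Vale - Fern - Corby - Easton - Maris - Sutton - Upland - Vale: 25+12+7+17+21+18+8 = 108
Vale - Fern - Corby - Easton - Sutton - Upland - Maris - Vale: 25+12+7+19+18+29+24 = 134
Vale - Fern - Corby - Easton - Sutton - Maris - Upland - Vale: 25+12+7+19+21+29+8 = 121
Vale - Fern - Corby - Upland - Easton - Maris - Sutton - Vale: 25+12+21+28+17+21+26 = 150
Vale - Fern - Corby - Upland - Easton - Sutton - Maris - Vale: 25+12+21+28+19+21+24 = 150
… (352 more)
Vale - Corby - Easton - Fern - Maris - Sutton - Upland - Vale: 13+7+5+14+21+18+8 = 86  ← best
The minimum is 86.
One optimal route: Vale → Corby → Easton → Fern → Maris → Sutton → Upland → Vale (or its reverse).

Shortest round trip = 86 min.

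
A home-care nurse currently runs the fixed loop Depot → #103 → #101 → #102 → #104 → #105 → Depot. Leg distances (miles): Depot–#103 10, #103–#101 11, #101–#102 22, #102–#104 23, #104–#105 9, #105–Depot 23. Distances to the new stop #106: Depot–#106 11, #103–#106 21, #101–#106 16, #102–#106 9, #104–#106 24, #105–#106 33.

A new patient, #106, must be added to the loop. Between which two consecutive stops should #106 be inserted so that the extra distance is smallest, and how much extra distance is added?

Insertion cost between consecutive stops i–j is d(i,#106) + d(#106,j) − d(i,j):
  between Depot and #103: 11 + 21 − 10 = 22
  between #103 and #101: 21 + 16 − 11 = 26
  between #101 and #102: 16 + 9 − 22 = 3
  between #102 and #104: 9 + 24 − 23 = 10
  between #104 and #105: 24 + 33 − 9 = 48
  between #105 and Depot: 33 + 11 − 23 = 21
Cheapest insertion is between #101 and #102, adding 3.
New total = 98 + 3 = 101.

Adding 3 miles by placing #106 on the #101–#102 leg.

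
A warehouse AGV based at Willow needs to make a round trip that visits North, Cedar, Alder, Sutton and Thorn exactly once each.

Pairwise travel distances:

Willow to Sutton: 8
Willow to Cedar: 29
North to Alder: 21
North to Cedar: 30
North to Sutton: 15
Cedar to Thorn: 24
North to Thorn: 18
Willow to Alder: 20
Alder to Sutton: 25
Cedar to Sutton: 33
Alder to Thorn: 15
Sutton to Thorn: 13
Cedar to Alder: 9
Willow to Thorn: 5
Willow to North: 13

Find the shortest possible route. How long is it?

82 — the shortest possible round trip.

There are 60 distinct closed tours to check (reversals are equivalent).
Willow→North→Cedar→Alder→Sutton→Thorn→Willow: 13+30+9+25+13+5 = 95
Willow→North→Cedar→Alder→Thorn→Sutton→Willow: 13+30+9+15+13+8 = 88
Willow→North→Cedar→Sutton→Alder→Thorn→Willow: 13+30+33+25+15+5 = 121
Willow→North→Cedar→Sutton→Thorn→Alder→Willow: 13+30+33+13+15+20 = 124
Willow→North→Cedar→Thorn→Alder→Sutton→Willow: 13+30+24+15+25+8 = 115
Willow→North→Cedar→Thorn→Sutton→Alder→Willow: 13+30+24+13+25+20 = 125
Willow→North→Alder→Cedar→Sutton→Thorn→Willow: 13+21+9+33+13+5 = 94
Willow→North→Alder→Cedar→Thorn→Sutton→Willow: 13+21+9+24+13+8 = 88
Willow→North→Alder→Sutton→Cedar→Thorn→Willow: 13+21+25+33+24+5 = 121
Willow→North→Alder→Sutton→Thorn→Cedar→Willow: 13+21+25+13+24+29 = 125
Willow→North→Alder→Thorn→Cedar→Sutton→Willow: 13+21+15+24+33+8 = 114
Willow→North→Alder→Thorn→Sutton→Cedar→Willow: 13+21+15+13+33+29 = 124
Willow→North→Sutton→Cedar→Alder→Thorn→Willow: 13+15+33+9+15+5 = 90
Willow→North→Sutton→Cedar→Thorn→Alder→Willow: 13+15+33+24+15+20 = 120
… (46 more)
Willow→Sutton→North→Cedar→Alder→Thorn→Willow: 8+15+30+9+15+5 = 82  ← best
The minimum is 82.
One optimal route: Willow → Sutton → North → Cedar → Alder → Thorn → Willow (or its reverse).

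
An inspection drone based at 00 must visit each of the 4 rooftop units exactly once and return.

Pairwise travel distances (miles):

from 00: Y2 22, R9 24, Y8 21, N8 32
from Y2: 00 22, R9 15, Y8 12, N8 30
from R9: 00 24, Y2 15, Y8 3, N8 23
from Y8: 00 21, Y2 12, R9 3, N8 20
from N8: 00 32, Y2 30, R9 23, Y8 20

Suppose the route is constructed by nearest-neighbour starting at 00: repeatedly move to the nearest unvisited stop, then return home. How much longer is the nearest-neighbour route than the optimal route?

Excess over optimum: 9 miles.

From 00: Y8=21, Y2=22, R9=24, N8=32 → choose Y8 (21).
From Y8: R9=3, Y2=12, N8=20 → choose R9 (3).
From R9: Y2=15, N8=23 → choose Y2 (15).
From Y2: N8=30 → choose N8 (30).
NN route 00 → Y8 → R9 → Y2 → N8 → 00 costs 101.
Optimal: 00 → Y2 → R9 → Y8 → N8 → 00 costs 92 (by enumerating all 12 distinct tours).
Excess = 101 − 92 = 9.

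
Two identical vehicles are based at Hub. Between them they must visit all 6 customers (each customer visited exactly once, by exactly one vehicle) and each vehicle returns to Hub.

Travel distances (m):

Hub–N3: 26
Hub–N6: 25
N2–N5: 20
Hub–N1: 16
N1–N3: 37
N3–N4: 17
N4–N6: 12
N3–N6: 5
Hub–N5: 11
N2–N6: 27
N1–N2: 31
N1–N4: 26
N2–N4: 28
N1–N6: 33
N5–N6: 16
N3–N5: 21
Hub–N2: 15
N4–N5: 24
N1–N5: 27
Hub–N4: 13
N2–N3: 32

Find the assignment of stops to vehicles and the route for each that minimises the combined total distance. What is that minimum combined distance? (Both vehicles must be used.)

Try each way of splitting the stops between the two vehicles (each non-empty) and, for each split, find the best tour for each vehicle:
  {N1} + {N2, N3, N4, N5, N6}: 32 + 86 = 118
  {N2} + {N1, N3, N4, N5, N6}: 30 + 91 = 121
  {N1, N2} + {N3, N4, N5, N6}: 62 + 62 = 124
  {N3} + {N1, N2, N4, N5, N6}: 52 + 105 = 157
  {N1, N3} + {N2, N4, N5, N6}: 79 + 76 = 155
  {N2, N3} + {N1, N4, N5, N6}: 73 + 81 = 154
  … (31 splits in total)
Best: vehicle 1 Hub → N1 → Hub = 32; vehicle 2 Hub → N2 → N5 → N3 → N6 → N4 → Hub = 86; combined 118.

118 m — the smallest possible combined total.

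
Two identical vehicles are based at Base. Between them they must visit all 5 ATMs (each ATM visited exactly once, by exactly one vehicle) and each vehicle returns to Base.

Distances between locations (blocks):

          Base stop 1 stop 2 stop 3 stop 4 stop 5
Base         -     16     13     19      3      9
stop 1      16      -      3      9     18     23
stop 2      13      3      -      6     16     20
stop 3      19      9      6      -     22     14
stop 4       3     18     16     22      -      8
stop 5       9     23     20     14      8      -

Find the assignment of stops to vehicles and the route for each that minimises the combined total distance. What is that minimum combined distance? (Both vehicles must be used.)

There are 2^4 − 1 = 15 ways to divide the 5 stops into two non-empty groups. For each, the best each vehicle can do is its own shortest tour through its group:
  {stop 1} + {stop 2, stop 3, stop 4, stop 5}: 32 + 44 = 76
  {stop 2} + {stop 1, stop 3, stop 4, stop 5}: 26 + 50 = 76
  {stop 1, stop 2} + {stop 3, stop 4, stop 5}: 32 + 44 = 76
  {stop 3} + {stop 1, stop 2, stop 4, stop 5}: 38 + 50 = 88
  {stop 1, stop 3} + {stop 2, stop 4, stop 5}: 44 + 44 = 88
  {stop 2, stop 3} + {stop 1, stop 4, stop 5}: 38 + 50 = 88
  … (15 splits in total)
  {stop 4} + {stop 1, stop 2, stop 3, stop 5}: 6 + 48 = 54  ← best
Best: vehicle 1 Base → stop 4 → Base = 6; vehicle 2 Base → stop 1 → stop 2 → stop 3 → stop 5 → Base = 48; combined 54.

54 blocks — the smallest possible combined total.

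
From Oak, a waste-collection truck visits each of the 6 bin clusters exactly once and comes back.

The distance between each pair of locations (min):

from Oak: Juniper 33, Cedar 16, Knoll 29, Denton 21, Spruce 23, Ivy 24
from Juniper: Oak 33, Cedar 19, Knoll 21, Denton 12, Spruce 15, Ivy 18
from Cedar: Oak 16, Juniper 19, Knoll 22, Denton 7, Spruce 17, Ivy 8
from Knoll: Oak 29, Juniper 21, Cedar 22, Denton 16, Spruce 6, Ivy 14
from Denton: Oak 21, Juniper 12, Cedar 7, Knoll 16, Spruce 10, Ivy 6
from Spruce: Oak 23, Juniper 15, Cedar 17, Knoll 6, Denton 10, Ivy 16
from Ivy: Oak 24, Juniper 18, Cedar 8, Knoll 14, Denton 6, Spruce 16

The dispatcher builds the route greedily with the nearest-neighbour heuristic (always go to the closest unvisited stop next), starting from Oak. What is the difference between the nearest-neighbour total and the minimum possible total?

From Oak: Cedar=16, Denton=21, Spruce=23, Ivy=24, Knoll=29, Juniper=33 → choose Cedar (16).
From Cedar: Denton=7, Ivy=8, Spruce=17, Juniper=19, Knoll=22 → choose Denton (7).
From Denton: Ivy=6, Spruce=10, Juniper=12, Knoll=16 → choose Ivy (6).
From Ivy: Knoll=14, Spruce=16, Juniper=18 → choose Knoll (14).
From Knoll: Spruce=6, Juniper=21 → choose Spruce (6).
From Spruce: Juniper=15 → choose Juniper (15).
NN route Oak → Cedar → Denton → Ivy → Knoll → Spruce → Juniper → Oak costs 97.
Optimal: Oak → Cedar → Ivy → Knoll → Spruce → Juniper → Denton → Oak costs 92 (by enumerating all 360 distinct tours).
Excess = 97 − 92 = 5.

5 min longer than the optimal tour.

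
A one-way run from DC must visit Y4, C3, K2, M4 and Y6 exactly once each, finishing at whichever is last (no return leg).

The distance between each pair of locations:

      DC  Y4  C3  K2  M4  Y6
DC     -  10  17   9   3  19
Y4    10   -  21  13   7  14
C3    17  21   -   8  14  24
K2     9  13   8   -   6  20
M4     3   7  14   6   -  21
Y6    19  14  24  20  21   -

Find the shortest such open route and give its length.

52 — the minimum one-way total.

There are 5! = 120 possible orderings.
DC→Y4→C3→K2→M4→Y6: 10+21+8+6+21 = 66
DC→Y4→C3→K2→Y6→M4: 10+21+8+20+21 = 80
DC→Y4→C3→M4→K2→Y6: 10+21+14+6+20 = 71
DC→Y4→C3→M4→Y6→K2: 10+21+14+21+20 = 86
DC→Y4→C3→Y6→K2→M4: 10+21+24+20+6 = 81
DC→Y4→C3→Y6→M4→K2: 10+21+24+21+6 = 82
DC→Y4→K2→C3→M4→Y6: 10+13+8+14+21 = 66
DC→Y4→K2→C3→Y6→M4: 10+13+8+24+21 = 76
DC→Y4→K2→M4→C3→Y6: 10+13+6+14+24 = 67
DC→Y4→K2→M4→Y6→C3: 10+13+6+21+24 = 74
DC→Y4→K2→Y6→C3→M4: 10+13+20+24+14 = 81
DC→Y4→K2→Y6→M4→C3: 10+13+20+21+14 = 78
DC→Y4→M4→C3→K2→Y6: 10+7+14+8+20 = 59
DC→Y4→M4→C3→Y6→K2: 10+7+14+24+20 = 75
… (106 more)
DC→C3→K2→M4→Y4→Y6: 17+8+6+7+14 = 52  ← best
The minimum is 52.
One shortest path: DC → C3 → K2 → M4 → Y4 → Y6.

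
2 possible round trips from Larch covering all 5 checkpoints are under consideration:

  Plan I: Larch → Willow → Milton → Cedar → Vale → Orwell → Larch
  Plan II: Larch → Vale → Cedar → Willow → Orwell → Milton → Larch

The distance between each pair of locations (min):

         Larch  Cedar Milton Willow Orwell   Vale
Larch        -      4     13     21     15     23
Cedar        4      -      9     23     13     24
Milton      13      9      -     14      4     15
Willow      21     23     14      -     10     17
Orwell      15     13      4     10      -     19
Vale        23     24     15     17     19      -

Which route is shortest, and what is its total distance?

Plan I: 21 + 14 + 9 + 24 + 19 + 15 = 102
Plan II: 23 + 24 + 23 + 10 + 4 + 13 = 97

Shortest is Plan II, total 97 min.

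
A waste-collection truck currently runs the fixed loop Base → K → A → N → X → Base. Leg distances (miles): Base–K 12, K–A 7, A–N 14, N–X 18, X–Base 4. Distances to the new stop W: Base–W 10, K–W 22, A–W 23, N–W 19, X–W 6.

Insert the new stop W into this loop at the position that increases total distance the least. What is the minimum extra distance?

Minimum extra distance: 7 miles, inserting W between N and X.

Insertion cost between consecutive stops i–j is d(i,W) + d(W,j) − d(i,j):
  between Base and K: 10 + 22 − 12 = 20
  between K and A: 22 + 23 − 7 = 38
  between A and N: 23 + 19 − 14 = 28
  between N and X: 19 + 6 − 18 = 7
  between X and Base: 6 + 10 − 4 = 12
Cheapest insertion is between N and X, adding 7.
New total = 55 + 7 = 62.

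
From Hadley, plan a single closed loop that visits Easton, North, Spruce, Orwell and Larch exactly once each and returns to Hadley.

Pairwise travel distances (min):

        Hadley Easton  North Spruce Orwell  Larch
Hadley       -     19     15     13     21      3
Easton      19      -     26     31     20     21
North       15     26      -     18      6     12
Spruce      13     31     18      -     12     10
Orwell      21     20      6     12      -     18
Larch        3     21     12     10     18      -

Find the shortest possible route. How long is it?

Hadley → Easton → North → Spruce → Orwell → Larch → Hadley: 19+26+18+12+18+3 = 96
Hadley → Easton → North → Spruce → Larch → Orwell → Hadley: 19+26+18+10+18+21 = 112
Hadley → Easton → North → Orwell → Spruce → Larch → Hadley: 19+26+6+12+10+3 = 76
Hadley → Easton → North → Orwell → Larch → Spruce → Hadley: 19+26+6+18+10+13 = 92
Hadley → Easton → North → Larch → Spruce → Orwell → Hadley: 19+26+12+10+12+21 = 100
Hadley → Easton → North → Larch → Orwell → Spruce → Hadley: 19+26+12+18+12+13 = 100
Hadley → Easton → Spruce → North → Orwell → Larch → Hadley: 19+31+18+6+18+3 = 95
Hadley → Easton → Spruce → North → Larch → Orwell → Hadley: 19+31+18+12+18+21 = 119
Hadley → Easton → Spruce → Orwell → North → Larch → Hadley: 19+31+12+6+12+3 = 83
Hadley → Easton → Spruce → Orwell → Larch → North → Hadley: 19+31+12+18+12+15 = 107
Hadley → Easton → Spruce → Larch → North → Orwell → Hadley: 19+31+10+12+6+21 = 99
Hadley → Easton → Spruce → Larch → Orwell → North → Hadley: 19+31+10+18+6+15 = 99
Hadley → Easton → Orwell → North → Spruce → Larch → Hadley: 19+20+6+18+10+3 = 76
Hadley → Easton → Orwell → North → Larch → Spruce → Hadley: 19+20+6+12+10+13 = 80
… (46 more)
The minimum is 76.
One optimal route: Hadley → Easton → North → Orwell → Spruce → Larch → Hadley (or its reverse).

Minimum total distance: 76 min.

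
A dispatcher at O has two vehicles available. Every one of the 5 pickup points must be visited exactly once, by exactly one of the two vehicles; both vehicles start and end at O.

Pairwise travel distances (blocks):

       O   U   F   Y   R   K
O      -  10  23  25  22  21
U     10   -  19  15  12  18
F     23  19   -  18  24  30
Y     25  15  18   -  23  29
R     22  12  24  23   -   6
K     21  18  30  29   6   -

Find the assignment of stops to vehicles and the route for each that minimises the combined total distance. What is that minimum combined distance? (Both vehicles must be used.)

Check every non-empty split of the stops between the two vehicles; for each half take its own optimal tour:
  {U} + {F, Y, R, K}: 20 + 91 = 111
  {F} + {U, Y, R, K}: 46 + 75 = 121
  {U, F} + {Y, R, K}: 52 + 75 = 127
  {Y} + {U, F, R, K}: 50 + 80 = 130
  {U, Y} + {F, R, K}: 50 + 74 = 124
  {F, Y} + {U, R, K}: 66 + 49 = 115
  … (15 splits in total)
Best: vehicle 1 O → U → O = 20; vehicle 2 O → F → Y → R → K → O = 91; combined 111.

Minimum combined distance: 111 blocks.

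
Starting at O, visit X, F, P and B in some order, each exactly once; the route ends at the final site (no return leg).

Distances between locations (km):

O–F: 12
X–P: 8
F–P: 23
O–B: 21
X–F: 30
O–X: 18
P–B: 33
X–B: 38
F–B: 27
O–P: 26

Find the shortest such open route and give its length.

76 km — the minimum one-way total.

There are 4! = 24 possible orderings.
O→X→F→P→B: 18+30+23+33 = 104
O→X→F→B→P: 18+30+27+33 = 108
O→X→P→F→B: 18+8+23+27 = 76
O→X→P→B→F: 18+8+33+27 = 86
O→X→B→F→P: 18+38+27+23 = 106
O→X→B→P→F: 18+38+33+23 = 112
O→F→X→P→B: 12+30+8+33 = 83
O→F→X→B→P: 12+30+38+33 = 113
O→F→P→X→B: 12+23+8+38 = 81
O→F→P→B→X: 12+23+33+38 = 106
O→F→B→X→P: 12+27+38+8 = 85
O→F→B→P→X: 12+27+33+8 = 80
O→P→X→F→B: 26+8+30+27 = 91
O→P→X→B→F: 26+8+38+27 = 99
… (10 more)
The minimum is 76.
One shortest path: O → X → P → F → B.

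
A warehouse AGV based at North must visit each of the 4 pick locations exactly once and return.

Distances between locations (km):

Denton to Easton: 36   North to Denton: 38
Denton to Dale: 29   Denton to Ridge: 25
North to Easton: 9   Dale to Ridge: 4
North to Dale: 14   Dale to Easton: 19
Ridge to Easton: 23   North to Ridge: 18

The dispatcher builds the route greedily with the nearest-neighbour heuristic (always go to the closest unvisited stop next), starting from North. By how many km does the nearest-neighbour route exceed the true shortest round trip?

North: Easton=9, Dale=14, Ridge=18, Denton=38 ⇒ Easton
Easton: Dale=19, Ridge=23, Denton=36 ⇒ Dale
Dale: Ridge=4, Denton=29 ⇒ Ridge
Ridge: Denton=25 ⇒ Denton
NN route North → Easton → Dale → Ridge → Denton → North costs 95.
Optimal: North → Dale → Ridge → Denton → Easton → North costs 88 (by enumerating all 12 distinct tours).
Excess = 95 − 88 = 7.

7 km longer than the optimal tour.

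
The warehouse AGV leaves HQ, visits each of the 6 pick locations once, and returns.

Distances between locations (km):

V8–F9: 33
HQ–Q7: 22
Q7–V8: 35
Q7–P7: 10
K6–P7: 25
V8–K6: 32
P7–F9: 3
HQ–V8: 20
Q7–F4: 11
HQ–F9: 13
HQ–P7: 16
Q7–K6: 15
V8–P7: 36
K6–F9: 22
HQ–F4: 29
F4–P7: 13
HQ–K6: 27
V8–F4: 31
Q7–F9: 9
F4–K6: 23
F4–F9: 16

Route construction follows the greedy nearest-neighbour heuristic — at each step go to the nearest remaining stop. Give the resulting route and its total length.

HQ → [F9:13 / P7:16 / V8:20 / Q7:22 / K6:27 / F4:29] → F9 (13)
F9 → [P7:3 / Q7:9 / F4:16 / K6:22 / V8:33] → P7 (3)
P7 → [Q7:10 / F4:13 / K6:25 / V8:36] → Q7 (10)
Q7 → [F4:11 / K6:15 / V8:35] → F4 (11)
F4 → [K6:23 / V8:31] → K6 (23)
K6 → [V8:32] → V8 (32)
Return V8→HQ: 20.
Total = 13 + 3 + 10 + 11 + 23 + 32 + 20 = 112.

112 km along HQ → F9 → P7 → Q7 → F4 → K6 → V8 → HQ.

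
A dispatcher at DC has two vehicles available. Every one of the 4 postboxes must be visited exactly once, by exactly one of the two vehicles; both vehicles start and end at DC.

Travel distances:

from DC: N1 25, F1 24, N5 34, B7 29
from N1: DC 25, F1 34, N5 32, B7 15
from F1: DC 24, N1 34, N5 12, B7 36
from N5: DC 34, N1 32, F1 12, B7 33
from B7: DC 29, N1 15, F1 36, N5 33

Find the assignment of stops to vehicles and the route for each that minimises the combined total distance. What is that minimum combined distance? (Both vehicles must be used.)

Minimum combined distance: 139.

Try each way of splitting the stops between the two vehicles (each non-empty) and, for each split, find the best tour for each vehicle:
  {N1} + {F1, N5, B7}: 50 + 98 = 148
  {F1} + {N1, N5, B7}: 48 + 107 = 155
  {N1, F1} + {N5, B7}: 83 + 96 = 179
  {N5} + {N1, F1, B7}: 68 + 100 = 168
  {N1, N5} + {F1, B7}: 91 + 89 = 180
  {F1, N5} + {N1, B7}: 70 + 69 = 139
  … (7 splits in total)
Best: vehicle 1 DC → F1 → N5 → DC = 70; vehicle 2 DC → N1 → B7 → DC = 69; combined 139.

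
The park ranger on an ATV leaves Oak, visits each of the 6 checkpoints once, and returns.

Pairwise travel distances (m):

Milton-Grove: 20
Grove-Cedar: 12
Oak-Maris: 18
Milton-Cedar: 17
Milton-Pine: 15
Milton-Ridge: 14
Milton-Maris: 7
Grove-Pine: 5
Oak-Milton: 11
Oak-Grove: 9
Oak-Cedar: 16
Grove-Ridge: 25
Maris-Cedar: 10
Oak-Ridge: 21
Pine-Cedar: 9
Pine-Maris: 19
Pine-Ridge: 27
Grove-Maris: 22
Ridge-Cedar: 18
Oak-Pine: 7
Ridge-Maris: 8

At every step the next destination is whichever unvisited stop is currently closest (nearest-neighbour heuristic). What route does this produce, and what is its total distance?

Total distance 76 m via the nearest-neighbour route Oak → Pine → Grove → Cedar → Maris → Milton → Ridge → Oak.

At Oak the remaining stops are Pine 7, Grove 9, Milton 11, Cedar 16, Maris 18, Ridge 21; go to Pine.
At Pine the remaining stops are Grove 5, Cedar 9, Milton 15, Maris 19, Ridge 27; go to Grove.
At Grove the remaining stops are Cedar 12, Milton 20, Maris 22, Ridge 25; go to Cedar.
At Cedar the remaining stops are Maris 10, Milton 17, Ridge 18; go to Maris.
At Maris the remaining stops are Milton 7, Ridge 8; go to Milton.
At Milton the remaining stops are Ridge 14; go to Ridge.
Return Ridge→Oak: 21.
Total = 7 + 5 + 12 + 10 + 7 + 14 + 21 = 76.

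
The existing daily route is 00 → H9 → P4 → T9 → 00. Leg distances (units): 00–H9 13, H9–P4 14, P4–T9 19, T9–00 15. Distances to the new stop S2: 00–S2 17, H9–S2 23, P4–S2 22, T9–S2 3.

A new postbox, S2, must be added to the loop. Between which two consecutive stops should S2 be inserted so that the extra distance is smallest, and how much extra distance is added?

+5 — insert S2 between T9 and 00.

Insertion cost between consecutive stops i–j is d(i,S2) + d(S2,j) − d(i,j):
  between 00 and H9: 17 + 23 − 13 = 27
  between H9 and P4: 23 + 22 − 14 = 31
  between P4 and T9: 22 + 3 − 19 = 6
  between T9 and 00: 3 + 17 − 15 = 5
Cheapest insertion is between T9 and 00, adding 5.
New total = 61 + 5 = 66.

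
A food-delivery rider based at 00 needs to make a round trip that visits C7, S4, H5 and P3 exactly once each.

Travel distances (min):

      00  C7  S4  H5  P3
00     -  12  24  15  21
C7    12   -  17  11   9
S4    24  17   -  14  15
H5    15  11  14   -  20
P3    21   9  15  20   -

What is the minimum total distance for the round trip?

With 4 stops there are 4!/2 = 12 distinct round trips (a route and its reverse cost the same).
00 → C7 → S4 → H5 → P3 → 00: 12+17+14+20+21 = 84
00 → C7 → S4 → P3 → H5 → 00: 12+17+15+20+15 = 79
00 → C7 → H5 → S4 → P3 → 00: 12+11+14+15+21 = 73
00 → C7 → H5 → P3 → S4 → 00: 12+11+20+15+24 = 82
00 → C7 → P3 → S4 → H5 → 00: 12+9+15+14+15 = 65
00 → C7 → P3 → H5 → S4 → 00: 12+9+20+14+24 = 79
00 → S4 → C7 → H5 → P3 → 00: 24+17+11+20+21 = 93
00 → S4 → C7 → P3 → H5 → 00: 24+17+9+20+15 = 85
00 → S4 → H5 → C7 → P3 → 00: 24+14+11+9+21 = 79
00 → S4 → P3 → C7 → H5 → 00: 24+15+9+11+15 = 74
00 → H5 → C7 → S4 → P3 → 00: 15+11+17+15+21 = 79
00 → H5 → S4 → C7 → P3 → 00: 15+14+17+9+21 = 76
The minimum is 65.
One optimal route: 00 → C7 → P3 → S4 → H5 → 00 (or its reverse).

65 min — the shortest possible round trip.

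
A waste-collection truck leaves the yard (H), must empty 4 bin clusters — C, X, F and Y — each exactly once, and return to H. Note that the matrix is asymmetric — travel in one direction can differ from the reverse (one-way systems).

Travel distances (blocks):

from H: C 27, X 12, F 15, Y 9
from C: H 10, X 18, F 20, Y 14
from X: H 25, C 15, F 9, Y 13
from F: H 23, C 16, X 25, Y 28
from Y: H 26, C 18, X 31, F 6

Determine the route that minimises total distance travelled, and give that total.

Minimum total distance: 57 blocks.

H - C - X - F - Y - H: 27+18+9+28+26 = 108
H - C - X - Y - F - H: 27+18+13+6+23 = 87
H - C - F - X - Y - H: 27+20+25+13+26 = 111
H - C - F - Y - X - H: 27+20+28+31+25 = 131
H - C - Y - X - F - H: 27+14+31+9+23 = 104
H - C - Y - F - X - H: 27+14+6+25+25 = 97
H - X - C - F - Y - H: 12+15+20+28+26 = 101
H - X - C - Y - F - H: 12+15+14+6+23 = 70
H - X - F - C - Y - H: 12+9+16+14+26 = 77
H - X - F - Y - C - H: 12+9+28+18+10 = 77
H - X - Y - C - F - H: 12+13+18+20+23 = 86
H - X - Y - F - C - H: 12+13+6+16+10 = 57
H - F - C - X - Y - H: 15+16+18+13+26 = 88
H - F - C - Y - X - H: 15+16+14+31+25 = 101
… (10 more)
The minimum is 57.
One optimal route: H → X → Y → F → C → H.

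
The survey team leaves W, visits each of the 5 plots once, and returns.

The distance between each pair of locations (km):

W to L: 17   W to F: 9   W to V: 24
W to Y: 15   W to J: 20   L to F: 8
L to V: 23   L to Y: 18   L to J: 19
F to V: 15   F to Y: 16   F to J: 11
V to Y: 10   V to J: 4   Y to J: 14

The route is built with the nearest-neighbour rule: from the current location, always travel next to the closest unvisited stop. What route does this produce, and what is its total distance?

W → [F:9 / Y:15 / L:17 / J:20 / V:24] → F (9)
F → [L:8 / J:11 / V:15 / Y:16] → L (8)
L → [Y:18 / J:19 / V:23] → Y (18)
Y → [V:10 / J:14] → V (10)
V → [J:4] → J (4)
Return J→W: 20.
Total = 9 + 8 + 18 + 10 + 4 + 20 = 69.

Nearest-neighbour total = 69 km; route W → F → L → Y → V → J → W.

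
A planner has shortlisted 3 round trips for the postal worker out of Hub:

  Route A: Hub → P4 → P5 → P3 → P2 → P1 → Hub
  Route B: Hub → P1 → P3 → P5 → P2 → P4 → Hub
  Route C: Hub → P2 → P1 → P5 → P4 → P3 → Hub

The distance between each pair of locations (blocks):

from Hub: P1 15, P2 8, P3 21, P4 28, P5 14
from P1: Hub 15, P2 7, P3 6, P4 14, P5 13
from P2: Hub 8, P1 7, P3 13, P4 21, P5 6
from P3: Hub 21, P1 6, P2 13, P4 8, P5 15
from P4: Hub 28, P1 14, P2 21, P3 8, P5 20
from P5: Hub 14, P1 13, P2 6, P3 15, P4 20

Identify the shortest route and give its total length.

Route A: 28 + 20 + 15 + 13 + 7 + 15 = 98
Route B: 15 + 6 + 15 + 6 + 21 + 28 = 91
Route C: 8 + 7 + 13 + 20 + 8 + 21 = 77

Shortest is Route C, total 77 blocks.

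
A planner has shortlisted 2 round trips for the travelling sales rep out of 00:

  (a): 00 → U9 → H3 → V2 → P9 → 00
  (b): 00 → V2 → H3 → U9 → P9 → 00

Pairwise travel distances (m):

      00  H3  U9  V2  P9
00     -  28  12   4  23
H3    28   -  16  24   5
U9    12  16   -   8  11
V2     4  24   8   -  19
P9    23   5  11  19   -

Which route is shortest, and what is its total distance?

(a): 12 + 16 + 24 + 19 + 23 = 94
(b): 4 + 24 + 16 + 11 + 23 = 78

Shortest is (b), total 78 m.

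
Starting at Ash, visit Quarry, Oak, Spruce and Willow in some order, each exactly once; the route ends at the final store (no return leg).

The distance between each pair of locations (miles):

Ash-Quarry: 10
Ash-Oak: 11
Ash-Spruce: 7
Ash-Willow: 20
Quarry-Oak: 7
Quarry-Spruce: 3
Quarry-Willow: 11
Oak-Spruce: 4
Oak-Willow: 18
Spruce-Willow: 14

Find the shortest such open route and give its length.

There are 4! = 24 possible orderings.
Ash - Quarry - Oak - Spruce - Willow: 10+7+4+14 = 35
Ash - Quarry - Oak - Willow - Spruce: 10+7+18+14 = 49
Ash - Quarry - Spruce - Oak - Willow: 10+3+4+18 = 35
Ash - Quarry - Spruce - Willow - Oak: 10+3+14+18 = 45
Ash - Quarry - Willow - Oak - Spruce: 10+11+18+4 = 43
Ash - Quarry - Willow - Spruce - Oak: 10+11+14+4 = 39
Ash - Oak - Quarry - Spruce - Willow: 11+7+3+14 = 35
Ash - Oak - Quarry - Willow - Spruce: 11+7+11+14 = 43
Ash - Oak - Spruce - Quarry - Willow: 11+4+3+11 = 29
Ash - Oak - Spruce - Willow - Quarry: 11+4+14+11 = 40
Ash - Oak - Willow - Quarry - Spruce: 11+18+11+3 = 43
Ash - Oak - Willow - Spruce - Quarry: 11+18+14+3 = 46
Ash - Spruce - Quarry - Oak - Willow: 7+3+7+18 = 35
Ash - Spruce - Quarry - Willow - Oak: 7+3+11+18 = 39
… (10 more)
The minimum is 29.
One shortest path: Ash → Oak → Spruce → Quarry → Willow.

29 miles — the minimum one-way total.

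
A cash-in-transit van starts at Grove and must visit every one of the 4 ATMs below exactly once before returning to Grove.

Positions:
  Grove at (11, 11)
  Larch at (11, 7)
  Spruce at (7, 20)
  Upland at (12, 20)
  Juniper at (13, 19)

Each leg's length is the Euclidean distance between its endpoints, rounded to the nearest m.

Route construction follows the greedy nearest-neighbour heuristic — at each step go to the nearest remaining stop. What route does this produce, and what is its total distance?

Total distance 32 m via the nearest-neighbour route Grove → Larch → Juniper → Upland → Spruce → Grove.

Grove → [Larch:4 / Juniper:8 / Upland:9 / Spruce:10] → Larch (4)
Larch → [Juniper:12 / Upland:13 / Spruce:14] → Juniper (12)
Juniper → [Upland:1 / Spruce:6] → Upland (1)
Upland → [Spruce:5] → Spruce (5)
Return Spruce→Grove: 10.
Total = 4 + 12 + 1 + 5 + 10 = 32.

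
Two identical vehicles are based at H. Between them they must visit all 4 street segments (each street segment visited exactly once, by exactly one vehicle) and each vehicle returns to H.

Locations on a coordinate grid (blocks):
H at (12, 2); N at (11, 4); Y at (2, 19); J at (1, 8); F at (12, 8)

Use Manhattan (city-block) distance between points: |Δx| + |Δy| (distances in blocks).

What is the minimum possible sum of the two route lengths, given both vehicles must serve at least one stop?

62 blocks — the smallest possible combined total.

There are 2^3 − 1 = 7 ways to divide the 4 stops into two non-empty groups. For each, the best each vehicle can do is its own shortest tour through its group:
  {N} + {Y, J, F}: 6 + 56 = 62
  {Y} + {N, J, F}: 54 + 34 = 88
  {N, Y} + {J, F}: 54 + 34 = 88
  {J} + {N, Y, F}: 34 + 54 = 88
  {N, J} + {Y, F}: 34 + 54 = 88
  {Y, J} + {N, F}: 56 + 14 = 70
  … (7 splits in total)
Best: vehicle 1 H → N → H = 6; vehicle 2 H → Y → J → F → H = 56; combined 62.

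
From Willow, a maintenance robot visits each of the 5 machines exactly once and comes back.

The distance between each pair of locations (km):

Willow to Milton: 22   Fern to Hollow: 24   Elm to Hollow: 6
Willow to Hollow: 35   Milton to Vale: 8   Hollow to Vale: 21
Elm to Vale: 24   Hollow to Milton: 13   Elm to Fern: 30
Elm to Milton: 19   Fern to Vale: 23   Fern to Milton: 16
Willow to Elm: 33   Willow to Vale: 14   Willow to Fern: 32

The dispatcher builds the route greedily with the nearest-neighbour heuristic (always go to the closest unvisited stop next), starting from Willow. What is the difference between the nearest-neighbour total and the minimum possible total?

2 km longer than the optimal tour.

Willow: Vale=14, Milton=22, Fern=32, Elm=33, Hollow=35 ⇒ Vale
Vale: Milton=8, Hollow=21, Fern=23, Elm=24 ⇒ Milton
Milton: Hollow=13, Fern=16, Elm=19 ⇒ Hollow
Hollow: Elm=6, Fern=24 ⇒ Elm
Elm: Fern=30 ⇒ Fern
NN route Willow → Vale → Milton → Hollow → Elm → Fern → Willow costs 103.
Optimal: Willow → Elm → Hollow → Fern → Milton → Vale → Willow costs 101 (by enumerating all 60 distinct tours).
Excess = 103 − 101 = 2.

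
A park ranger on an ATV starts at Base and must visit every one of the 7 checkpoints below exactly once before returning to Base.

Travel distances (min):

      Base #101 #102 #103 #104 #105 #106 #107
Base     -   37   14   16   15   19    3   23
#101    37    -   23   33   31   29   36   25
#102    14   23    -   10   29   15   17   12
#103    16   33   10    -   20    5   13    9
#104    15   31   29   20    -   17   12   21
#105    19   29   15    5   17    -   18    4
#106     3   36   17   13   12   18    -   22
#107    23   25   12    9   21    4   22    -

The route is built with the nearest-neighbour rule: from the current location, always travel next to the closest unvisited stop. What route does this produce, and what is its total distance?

From Base: distances to unvisited — #106=3, #102=14, #104=15, #103=16, #105=19, #107=23, #101=37. Nearest is #106 (3).
From #106: distances to unvisited — #104=12, #103=13, #102=17, #105=18, #107=22, #101=36. Nearest is #104 (12).
From #104: distances to unvisited — #105=17, #103=20, #107=21, #102=29, #101=31. Nearest is #105 (17).
From #105: distances to unvisited — #107=4, #103=5, #102=15, #101=29. Nearest is #107 (4).
From #107: distances to unvisited — #103=9, #102=12, #101=25. Nearest is #103 (9).
From #103: distances to unvisited — #102=10, #101=33. Nearest is #102 (10).
From #102: distances to unvisited — #101=23. Nearest is #101 (23).
Return #101→Base: 37.
Total = 3 + 12 + 17 + 4 + 9 + 10 + 23 + 37 = 115.

115 min along Base → #106 → #104 → #105 → #107 → #103 → #102 → #101 → Base.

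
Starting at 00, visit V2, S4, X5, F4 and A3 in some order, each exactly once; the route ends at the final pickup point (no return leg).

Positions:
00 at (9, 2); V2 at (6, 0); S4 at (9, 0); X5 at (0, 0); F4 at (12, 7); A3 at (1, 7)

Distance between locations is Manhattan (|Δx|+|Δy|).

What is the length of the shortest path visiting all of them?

There are 5! = 120 possible orderings.
00 → V2 → S4 → X5 → F4 → A3: 5+3+9+19+11 = 47
00 → V2 → S4 → X5 → A3 → F4: 5+3+9+8+11 = 36
00 → V2 → S4 → F4 → X5 → A3: 5+3+10+19+8 = 45
00 → V2 → S4 → F4 → A3 → X5: 5+3+10+11+8 = 37
00 → V2 → S4 → A3 → X5 → F4: 5+3+15+8+19 = 50
00 → V2 → S4 → A3 → F4 → X5: 5+3+15+11+19 = 53
00 → V2 → X5 → S4 → F4 → A3: 5+6+9+10+11 = 41
00 → V2 → X5 → S4 → A3 → F4: 5+6+9+15+11 = 46
00 → V2 → X5 → F4 → S4 → A3: 5+6+19+10+15 = 55
00 → V2 → X5 → F4 → A3 → S4: 5+6+19+11+15 = 56
00 → V2 → X5 → A3 → S4 → F4: 5+6+8+15+10 = 44
00 → V2 → X5 → A3 → F4 → S4: 5+6+8+11+10 = 40
00 → V2 → F4 → S4 → X5 → A3: 5+13+10+9+8 = 45
00 → V2 → F4 → S4 → A3 → X5: 5+13+10+15+8 = 51
… (106 more)
00 → S4 → V2 → X5 → A3 → F4: 2+3+6+8+11 = 30  ← best
The minimum is 30.
One shortest path: 00 → S4 → V2 → X5 → A3 → F4.

Shortest open route: 30.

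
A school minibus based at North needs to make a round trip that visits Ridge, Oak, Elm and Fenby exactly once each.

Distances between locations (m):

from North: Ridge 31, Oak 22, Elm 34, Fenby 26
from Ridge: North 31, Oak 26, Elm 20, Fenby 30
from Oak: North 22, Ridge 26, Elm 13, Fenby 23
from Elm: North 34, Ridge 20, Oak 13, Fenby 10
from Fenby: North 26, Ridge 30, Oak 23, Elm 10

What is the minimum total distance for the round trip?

Minimum total distance: 104 m.

There are 12 distinct closed tours to check (reversals are equivalent).
North - Ridge - Oak - Elm - Fenby - North: 31+26+13+10+26 = 106
North - Ridge - Oak - Fenby - Elm - North: 31+26+23+10+34 = 124
North - Ridge - Elm - Oak - Fenby - North: 31+20+13+23+26 = 113
North - Ridge - Elm - Fenby - Oak - North: 31+20+10+23+22 = 106
North - Ridge - Fenby - Oak - Elm - North: 31+30+23+13+34 = 131
North - Ridge - Fenby - Elm - Oak - North: 31+30+10+13+22 = 106
North - Oak - Ridge - Elm - Fenby - North: 22+26+20+10+26 = 104
North - Oak - Ridge - Fenby - Elm - North: 22+26+30+10+34 = 122
North - Oak - Elm - Ridge - Fenby - North: 22+13+20+30+26 = 111
North - Oak - Fenby - Ridge - Elm - North: 22+23+30+20+34 = 129
North - Elm - Ridge - Oak - Fenby - North: 34+20+26+23+26 = 129
North - Elm - Oak - Ridge - Fenby - North: 34+13+26+30+26 = 129
The minimum is 104.
One optimal route: North → Oak → Ridge → Elm → Fenby → North (or its reverse).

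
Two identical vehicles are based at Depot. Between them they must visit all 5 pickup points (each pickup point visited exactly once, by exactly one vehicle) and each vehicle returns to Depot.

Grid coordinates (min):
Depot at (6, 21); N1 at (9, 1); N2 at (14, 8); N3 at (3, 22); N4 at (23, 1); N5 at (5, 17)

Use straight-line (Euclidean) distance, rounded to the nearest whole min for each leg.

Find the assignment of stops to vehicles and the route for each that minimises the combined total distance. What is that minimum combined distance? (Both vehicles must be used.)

There are 2^4 − 1 = 15 ways to divide the 5 stops into two non-empty groups. For each, the best each vehicle can do is its own shortest tour through its group:
  {N1} + {N2, N3, N4, N5}: 40 + 58 = 98
  {N2} + {N1, N3, N4, N5}: 30 + 64 = 94
  {N1, N2} + {N3, N4, N5}: 44 + 58 = 102
  {N3} + {N1, N2, N4, N5}: 6 + 60 = 66
  {N1, N3} + {N2, N4, N5}: 45 + 54 = 99
  {N2, N3} + {N1, N4, N5}: 36 + 60 = 96
  … (15 splits in total)
Best: vehicle 1 Depot → N3 → Depot = 6; vehicle 2 Depot → N2 → N4 → N1 → N5 → Depot = 60; combined 66.

66 min — the smallest possible combined total.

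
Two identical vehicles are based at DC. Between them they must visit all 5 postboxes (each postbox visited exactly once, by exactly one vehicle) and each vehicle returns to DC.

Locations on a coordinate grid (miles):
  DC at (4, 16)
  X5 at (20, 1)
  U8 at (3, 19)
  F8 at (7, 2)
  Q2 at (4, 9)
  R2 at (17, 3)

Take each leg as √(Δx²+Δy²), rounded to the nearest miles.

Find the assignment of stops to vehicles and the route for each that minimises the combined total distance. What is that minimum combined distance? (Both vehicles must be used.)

Try each way of splitting the stops between the two vehicles (each non-empty) and, for each split, find the best tour for each vehicle:
  {X5} + {U8, F8, Q2, R2}: 44 + 49 = 93
  {U8} + {X5, F8, Q2, R2}: 6 + 50 = 56
  {X5, U8} + {F8, Q2, R2}: 50 + 43 = 93
  {F8} + {X5, U8, Q2, R2}: 28 + 53 = 81
  {X5, F8} + {U8, Q2, R2}: 49 + 45 = 94
  {U8, F8} + {X5, Q2, R2}: 34 + 47 = 81
  … (15 splits in total)
Best: vehicle 1 DC → U8 → DC = 6; vehicle 2 DC → Q2 → F8 → X5 → R2 → DC = 50; combined 56.

56 miles — the smallest possible combined total.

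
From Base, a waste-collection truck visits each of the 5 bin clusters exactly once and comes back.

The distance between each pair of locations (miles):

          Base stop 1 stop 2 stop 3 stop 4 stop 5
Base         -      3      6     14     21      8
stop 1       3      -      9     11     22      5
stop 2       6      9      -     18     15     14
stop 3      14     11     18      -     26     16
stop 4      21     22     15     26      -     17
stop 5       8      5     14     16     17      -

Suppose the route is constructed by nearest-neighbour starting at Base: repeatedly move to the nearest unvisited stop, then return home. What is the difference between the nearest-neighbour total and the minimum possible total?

The nearest-neighbour route is 9 miles longer than optimal.

From Base: stop 1=3, stop 2=6, stop 5=8, stop 3=14, stop 4=21 → choose stop 1 (3).
From stop 1: stop 5=5, stop 2=9, stop 3=11, stop 4=22 → choose stop 5 (5).
From stop 5: stop 2=14, stop 3=16, stop 4=17 → choose stop 2 (14).
From stop 2: stop 4=15, stop 3=18 → choose stop 4 (15).
From stop 4: stop 3=26 → choose stop 3 (26).
NN route Base → stop 1 → stop 5 → stop 2 → stop 4 → stop 3 → Base costs 77.
Optimal: Base → stop 1 → stop 3 → stop 5 → stop 4 → stop 2 → Base costs 68 (by enumerating all 60 distinct tours).
Excess = 77 − 68 = 9.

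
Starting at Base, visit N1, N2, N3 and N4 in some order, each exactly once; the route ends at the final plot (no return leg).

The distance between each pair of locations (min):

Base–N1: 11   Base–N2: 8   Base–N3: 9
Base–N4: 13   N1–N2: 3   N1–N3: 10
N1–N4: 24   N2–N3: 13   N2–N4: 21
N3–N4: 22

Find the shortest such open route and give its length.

There are 4! = 24 possible orderings.
Base → N1 → N2 → N3 → N4: 11+3+13+22 = 49
Base → N1 → N2 → N4 → N3: 11+3+21+22 = 57
Base → N1 → N3 → N2 → N4: 11+10+13+21 = 55
Base → N1 → N3 → N4 → N2: 11+10+22+21 = 64
Base → N1 → N4 → N2 → N3: 11+24+21+13 = 69
Base → N1 → N4 → N3 → N2: 11+24+22+13 = 70
Base → N2 → N1 → N3 → N4: 8+3+10+22 = 43
Base → N2 → N1 → N4 → N3: 8+3+24+22 = 57
Base → N2 → N3 → N1 → N4: 8+13+10+24 = 55
Base → N2 → N3 → N4 → N1: 8+13+22+24 = 67
Base → N2 → N4 → N1 → N3: 8+21+24+10 = 63
Base → N2 → N4 → N3 → N1: 8+21+22+10 = 61
Base → N3 → N1 → N2 → N4: 9+10+3+21 = 43
Base → N3 → N1 → N4 → N2: 9+10+24+21 = 64
… (10 more)
The minimum is 43.
One shortest path: Base → N2 → N1 → N3 → N4.

43 min — the minimum one-way total.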